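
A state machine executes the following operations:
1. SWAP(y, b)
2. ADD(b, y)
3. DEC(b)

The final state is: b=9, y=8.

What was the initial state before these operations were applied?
b=8, y=2

Working backwards:
Final state: b=9, y=8
Before step 3 (DEC(b)): b=10, y=8
Before step 2 (ADD(b, y)): b=2, y=8
Before step 1 (SWAP(y, b)): b=8, y=2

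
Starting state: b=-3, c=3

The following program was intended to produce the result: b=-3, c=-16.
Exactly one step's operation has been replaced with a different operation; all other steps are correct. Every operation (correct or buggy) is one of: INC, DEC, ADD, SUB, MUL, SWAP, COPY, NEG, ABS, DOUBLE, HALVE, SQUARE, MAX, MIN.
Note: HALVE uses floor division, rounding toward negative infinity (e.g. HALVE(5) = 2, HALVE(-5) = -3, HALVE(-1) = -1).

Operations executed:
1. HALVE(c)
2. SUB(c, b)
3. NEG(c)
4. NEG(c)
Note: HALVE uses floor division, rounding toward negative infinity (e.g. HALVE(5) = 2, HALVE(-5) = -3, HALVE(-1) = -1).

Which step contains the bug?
Step 3

Trace with buggy code:
Initial: b=-3, c=3
After step 1: b=-3, c=1
After step 2: b=-3, c=4
After step 3: b=-3, c=-4
After step 4: b=-3, c=4
Actual final b=-3, c=4 ≠ expected b=-3, c=-16.
Step 3 is the only position where a single-operation replacement can produce the expected result.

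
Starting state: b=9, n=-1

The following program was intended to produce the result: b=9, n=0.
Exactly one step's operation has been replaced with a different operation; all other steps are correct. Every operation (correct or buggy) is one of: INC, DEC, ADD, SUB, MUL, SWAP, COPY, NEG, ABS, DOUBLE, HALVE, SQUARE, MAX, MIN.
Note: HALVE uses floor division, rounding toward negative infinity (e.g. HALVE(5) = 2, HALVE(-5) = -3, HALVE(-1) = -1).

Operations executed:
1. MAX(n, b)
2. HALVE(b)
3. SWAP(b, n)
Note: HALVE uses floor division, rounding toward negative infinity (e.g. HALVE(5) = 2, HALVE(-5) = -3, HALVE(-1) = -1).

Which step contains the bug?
Step 2

Trace with buggy code:
Initial: b=9, n=-1
After step 1: b=9, n=9
After step 2: b=4, n=9
After step 3: b=9, n=4
Actual final b=9, n=4 ≠ expected b=9, n=0.
Step 2 is the only position where a single-operation replacement can produce the expected result.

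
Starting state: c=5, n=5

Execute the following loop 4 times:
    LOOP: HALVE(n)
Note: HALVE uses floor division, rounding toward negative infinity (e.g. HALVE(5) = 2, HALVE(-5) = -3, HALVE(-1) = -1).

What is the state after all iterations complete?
c=5, n=0

Iteration trace:
Start: c=5, n=5
After iteration 1: c=5, n=2
After iteration 2: c=5, n=1
After iteration 3: c=5, n=0
After iteration 4: c=5, n=0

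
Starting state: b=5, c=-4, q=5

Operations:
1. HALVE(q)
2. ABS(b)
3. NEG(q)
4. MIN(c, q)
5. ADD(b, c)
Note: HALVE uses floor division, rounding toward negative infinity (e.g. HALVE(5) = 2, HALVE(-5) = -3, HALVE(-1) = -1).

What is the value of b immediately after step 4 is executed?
b = 5

Tracing b through execution:
Initial: b = 5
After step 1 (HALVE(q)): b = 5
After step 2 (ABS(b)): b = 5
After step 3 (NEG(q)): b = 5
After step 4 (MIN(c, q)): b = 5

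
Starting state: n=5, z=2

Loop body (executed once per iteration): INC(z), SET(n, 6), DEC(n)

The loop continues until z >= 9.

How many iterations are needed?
7

Tracing iterations:
Initial: n=5, z=2
After iteration 1: n=5, z=3
After iteration 2: n=5, z=4
After iteration 3: n=5, z=5
After iteration 4: n=5, z=6
After iteration 5: n=5, z=7
After iteration 6: n=5, z=8
After iteration 7: n=5, z=9
z >= 9 now holds, so the loop exits after 7 iterations.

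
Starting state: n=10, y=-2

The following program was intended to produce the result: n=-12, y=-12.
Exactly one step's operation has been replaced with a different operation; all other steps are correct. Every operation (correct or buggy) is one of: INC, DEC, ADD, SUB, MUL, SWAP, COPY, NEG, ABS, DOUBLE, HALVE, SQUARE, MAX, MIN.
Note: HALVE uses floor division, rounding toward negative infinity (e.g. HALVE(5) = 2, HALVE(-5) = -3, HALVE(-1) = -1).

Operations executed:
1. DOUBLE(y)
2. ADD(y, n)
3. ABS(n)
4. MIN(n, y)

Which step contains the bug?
Step 1

Trace with buggy code:
Initial: n=10, y=-2
After step 1: n=10, y=-4
After step 2: n=10, y=6
After step 3: n=10, y=6
After step 4: n=6, y=6
Actual final n=6, y=6 ≠ expected n=-12, y=-12.
Step 1 is the only position where a single-operation replacement can produce the expected result.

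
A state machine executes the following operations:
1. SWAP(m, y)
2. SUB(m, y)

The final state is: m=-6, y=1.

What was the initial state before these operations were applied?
m=1, y=-5

Working backwards:
Final state: m=-6, y=1
Before step 2 (SUB(m, y)): m=-5, y=1
Before step 1 (SWAP(m, y)): m=1, y=-5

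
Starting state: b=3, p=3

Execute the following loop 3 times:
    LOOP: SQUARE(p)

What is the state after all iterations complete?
b=3, p=6561

Iteration trace:
Start: b=3, p=3
After iteration 1: b=3, p=9
After iteration 2: b=3, p=81
After iteration 3: b=3, p=6561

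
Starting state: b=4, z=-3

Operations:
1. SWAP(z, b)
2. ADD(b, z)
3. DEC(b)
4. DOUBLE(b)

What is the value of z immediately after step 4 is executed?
z = 4

Tracing z through execution:
Initial: z = -3
After step 1 (SWAP(z, b)): z = 4
After step 2 (ADD(b, z)): z = 4
After step 3 (DEC(b)): z = 4
After step 4 (DOUBLE(b)): z = 4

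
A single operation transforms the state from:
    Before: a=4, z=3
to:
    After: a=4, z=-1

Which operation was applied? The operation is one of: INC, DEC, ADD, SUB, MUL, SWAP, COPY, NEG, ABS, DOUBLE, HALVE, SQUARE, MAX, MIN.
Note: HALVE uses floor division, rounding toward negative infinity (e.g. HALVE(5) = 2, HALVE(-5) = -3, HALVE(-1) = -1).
SUB(z, a)

Analyzing the change:
Before: a=4, z=3
After: a=4, z=-1
Variable z changed from 3 to -1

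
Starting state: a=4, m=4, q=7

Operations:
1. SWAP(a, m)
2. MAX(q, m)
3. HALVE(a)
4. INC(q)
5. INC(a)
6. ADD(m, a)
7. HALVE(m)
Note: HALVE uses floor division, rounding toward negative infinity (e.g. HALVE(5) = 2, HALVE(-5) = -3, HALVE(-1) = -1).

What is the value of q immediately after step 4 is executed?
q = 8

Tracing q through execution:
Initial: q = 7
After step 1 (SWAP(a, m)): q = 7
After step 2 (MAX(q, m)): q = 7
After step 3 (HALVE(a)): q = 7
After step 4 (INC(q)): q = 8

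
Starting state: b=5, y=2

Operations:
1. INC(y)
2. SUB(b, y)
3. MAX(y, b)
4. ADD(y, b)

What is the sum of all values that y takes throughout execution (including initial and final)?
16

Values of y at each step:
Initial: y = 2
After step 1: y = 3
After step 2: y = 3
After step 3: y = 3
After step 4: y = 5
Sum = 2 + 3 + 3 + 3 + 5 = 16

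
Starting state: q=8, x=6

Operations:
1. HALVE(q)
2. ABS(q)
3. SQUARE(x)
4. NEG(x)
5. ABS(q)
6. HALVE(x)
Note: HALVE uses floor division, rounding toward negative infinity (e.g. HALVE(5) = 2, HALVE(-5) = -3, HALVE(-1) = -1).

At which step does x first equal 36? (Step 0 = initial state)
Step 3

Tracing x:
Initial: x = 6
After step 1: x = 6
After step 2: x = 6
After step 3: x = 36 ← first occurrence
After step 4: x = -36
After step 5: x = -36
After step 6: x = -18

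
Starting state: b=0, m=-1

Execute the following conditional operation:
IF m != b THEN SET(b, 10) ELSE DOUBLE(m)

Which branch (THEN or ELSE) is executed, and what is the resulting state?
Branch: THEN, Final state: b=10, m=-1

Evaluating condition: m != b
m = -1, b = 0
Condition is True, so THEN branch executes
After SET(b, 10): b=10, m=-1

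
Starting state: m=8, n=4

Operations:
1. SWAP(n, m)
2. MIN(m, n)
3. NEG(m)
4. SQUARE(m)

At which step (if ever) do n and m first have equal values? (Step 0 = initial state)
Never

n and m never become equal during execution.

Comparing values at each step:
Initial: n=4, m=8
After step 1: n=8, m=4
After step 2: n=8, m=4
After step 3: n=8, m=-4
After step 4: n=8, m=16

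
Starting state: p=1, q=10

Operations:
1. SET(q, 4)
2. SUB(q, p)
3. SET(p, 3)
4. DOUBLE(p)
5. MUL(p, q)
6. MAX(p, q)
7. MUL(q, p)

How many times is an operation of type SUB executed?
1

Counting SUB operations:
Step 2: SUB(q, p) ← SUB
Total: 1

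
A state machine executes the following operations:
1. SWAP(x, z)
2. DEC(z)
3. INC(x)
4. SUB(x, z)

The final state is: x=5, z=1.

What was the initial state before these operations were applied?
x=2, z=5

Working backwards:
Final state: x=5, z=1
Before step 4 (SUB(x, z)): x=6, z=1
Before step 3 (INC(x)): x=5, z=1
Before step 2 (DEC(z)): x=5, z=2
Before step 1 (SWAP(x, z)): x=2, z=5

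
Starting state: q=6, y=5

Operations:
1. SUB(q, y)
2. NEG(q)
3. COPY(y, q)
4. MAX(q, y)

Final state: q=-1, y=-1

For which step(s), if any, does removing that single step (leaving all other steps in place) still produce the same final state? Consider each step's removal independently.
Step(s) 4

Testing removal of each single step:
Without step 1: final = q=-6, y=-6 (different)
Without step 2: final = q=1, y=1 (different)
Without step 3: final = q=5, y=5 (different)
Without step 4: final = q=-1, y=-1 (same)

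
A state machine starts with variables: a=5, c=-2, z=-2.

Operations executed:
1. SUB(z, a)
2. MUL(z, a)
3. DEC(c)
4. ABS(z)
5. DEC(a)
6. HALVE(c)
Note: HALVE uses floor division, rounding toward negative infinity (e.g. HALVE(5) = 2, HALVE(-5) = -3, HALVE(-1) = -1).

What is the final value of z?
z = 35

Tracing execution:
Step 1: SUB(z, a) → z = -7
Step 2: MUL(z, a) → z = -35
Step 3: DEC(c) → z = -35
Step 4: ABS(z) → z = 35
Step 5: DEC(a) → z = 35
Step 6: HALVE(c) → z = 35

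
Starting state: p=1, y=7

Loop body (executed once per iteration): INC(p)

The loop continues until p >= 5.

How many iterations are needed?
4

Tracing iterations:
Initial: p=1, y=7
After iteration 1: p=2, y=7
After iteration 2: p=3, y=7
After iteration 3: p=4, y=7
After iteration 4: p=5, y=7
p >= 5 now holds, so the loop exits after 4 iterations.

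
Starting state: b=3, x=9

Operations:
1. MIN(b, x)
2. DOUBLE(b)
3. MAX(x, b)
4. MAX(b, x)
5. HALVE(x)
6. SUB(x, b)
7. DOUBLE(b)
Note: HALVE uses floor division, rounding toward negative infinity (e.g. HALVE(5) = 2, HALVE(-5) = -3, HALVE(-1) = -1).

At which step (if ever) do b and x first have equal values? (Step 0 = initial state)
Step 4

b and x first become equal after step 4.

Comparing values at each step:
Initial: b=3, x=9
After step 1: b=3, x=9
After step 2: b=6, x=9
After step 3: b=6, x=9
After step 4: b=9, x=9 ← equal!
After step 5: b=9, x=4
After step 6: b=9, x=-5
After step 7: b=18, x=-5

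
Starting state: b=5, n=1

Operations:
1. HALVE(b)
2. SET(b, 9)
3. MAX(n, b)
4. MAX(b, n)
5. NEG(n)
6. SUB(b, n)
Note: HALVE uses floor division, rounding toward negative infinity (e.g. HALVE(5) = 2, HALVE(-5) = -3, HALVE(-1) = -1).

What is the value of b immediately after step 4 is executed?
b = 9

Tracing b through execution:
Initial: b = 5
After step 1 (HALVE(b)): b = 2
After step 2 (SET(b, 9)): b = 9
After step 3 (MAX(n, b)): b = 9
After step 4 (MAX(b, n)): b = 9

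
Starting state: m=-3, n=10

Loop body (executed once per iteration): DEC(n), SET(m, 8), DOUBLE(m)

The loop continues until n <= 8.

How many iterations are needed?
2

Tracing iterations:
Initial: m=-3, n=10
After iteration 1: m=16, n=9
After iteration 2: m=16, n=8
n <= 8 now holds, so the loop exits after 2 iterations.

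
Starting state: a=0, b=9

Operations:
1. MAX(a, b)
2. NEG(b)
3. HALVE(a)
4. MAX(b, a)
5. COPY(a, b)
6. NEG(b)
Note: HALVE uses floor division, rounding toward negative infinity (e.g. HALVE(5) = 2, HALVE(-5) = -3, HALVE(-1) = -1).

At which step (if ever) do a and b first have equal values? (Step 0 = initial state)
Step 1

a and b first become equal after step 1.

Comparing values at each step:
Initial: a=0, b=9
After step 1: a=9, b=9 ← equal!
After step 2: a=9, b=-9
After step 3: a=4, b=-9
After step 4: a=4, b=4 ← equal!
After step 5: a=4, b=4 ← equal!
After step 6: a=4, b=-4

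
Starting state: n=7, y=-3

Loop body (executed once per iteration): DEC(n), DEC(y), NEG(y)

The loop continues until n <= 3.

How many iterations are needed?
4

Tracing iterations:
Initial: n=7, y=-3
After iteration 1: n=6, y=4
After iteration 2: n=5, y=-3
After iteration 3: n=4, y=4
After iteration 4: n=3, y=-3
n <= 3 now holds, so the loop exits after 4 iterations.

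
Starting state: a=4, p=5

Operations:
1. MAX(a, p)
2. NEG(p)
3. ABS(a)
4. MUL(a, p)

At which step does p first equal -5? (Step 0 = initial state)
Step 2

Tracing p:
Initial: p = 5
After step 1: p = 5
After step 2: p = -5 ← first occurrence
After step 3: p = -5
After step 4: p = -5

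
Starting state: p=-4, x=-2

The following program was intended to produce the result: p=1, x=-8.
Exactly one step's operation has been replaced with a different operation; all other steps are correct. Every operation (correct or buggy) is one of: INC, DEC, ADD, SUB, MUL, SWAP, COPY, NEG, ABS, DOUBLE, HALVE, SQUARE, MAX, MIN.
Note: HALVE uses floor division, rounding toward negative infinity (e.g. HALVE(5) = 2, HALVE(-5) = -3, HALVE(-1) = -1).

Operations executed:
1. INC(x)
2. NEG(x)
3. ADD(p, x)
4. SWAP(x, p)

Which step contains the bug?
Step 3

Trace with buggy code:
Initial: p=-4, x=-2
After step 1: p=-4, x=-1
After step 2: p=-4, x=1
After step 3: p=-3, x=1
After step 4: p=1, x=-3
Actual final p=1, x=-3 ≠ expected p=1, x=-8.
Step 3 is the only position where a single-operation replacement can produce the expected result.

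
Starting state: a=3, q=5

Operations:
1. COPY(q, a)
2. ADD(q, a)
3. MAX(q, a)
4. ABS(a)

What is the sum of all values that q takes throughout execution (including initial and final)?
26

Values of q at each step:
Initial: q = 5
After step 1: q = 3
After step 2: q = 6
After step 3: q = 6
After step 4: q = 6
Sum = 5 + 3 + 6 + 6 + 6 = 26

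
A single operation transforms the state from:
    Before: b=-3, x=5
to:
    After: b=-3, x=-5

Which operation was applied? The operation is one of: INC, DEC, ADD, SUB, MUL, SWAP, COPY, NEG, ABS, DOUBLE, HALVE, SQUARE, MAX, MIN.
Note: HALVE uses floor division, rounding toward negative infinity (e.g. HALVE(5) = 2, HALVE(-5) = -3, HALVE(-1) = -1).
NEG(x)

Analyzing the change:
Before: b=-3, x=5
After: b=-3, x=-5
Variable x changed from 5 to -5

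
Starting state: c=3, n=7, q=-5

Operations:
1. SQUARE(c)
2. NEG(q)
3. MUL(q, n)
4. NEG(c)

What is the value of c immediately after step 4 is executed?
c = -9

Tracing c through execution:
Initial: c = 3
After step 1 (SQUARE(c)): c = 9
After step 2 (NEG(q)): c = 9
After step 3 (MUL(q, n)): c = 9
After step 4 (NEG(c)): c = -9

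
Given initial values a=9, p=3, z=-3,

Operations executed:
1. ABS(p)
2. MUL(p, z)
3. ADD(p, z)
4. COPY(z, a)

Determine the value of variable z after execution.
z = 9

Tracing execution:
Step 1: ABS(p) → z = -3
Step 2: MUL(p, z) → z = -3
Step 3: ADD(p, z) → z = -3
Step 4: COPY(z, a) → z = 9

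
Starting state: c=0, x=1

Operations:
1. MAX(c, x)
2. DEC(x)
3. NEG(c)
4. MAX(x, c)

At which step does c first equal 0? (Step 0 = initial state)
Step 0

Tracing c:
Initial: c = 0 ← first occurrence
After step 1: c = 1
After step 2: c = 1
After step 3: c = -1
After step 4: c = -1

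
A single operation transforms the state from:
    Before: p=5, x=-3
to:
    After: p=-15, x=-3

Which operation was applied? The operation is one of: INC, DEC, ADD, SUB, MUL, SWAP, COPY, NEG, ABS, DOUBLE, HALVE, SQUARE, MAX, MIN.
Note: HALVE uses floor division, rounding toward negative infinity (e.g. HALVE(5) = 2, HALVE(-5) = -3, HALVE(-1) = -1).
MUL(p, x)

Analyzing the change:
Before: p=5, x=-3
After: p=-15, x=-3
Variable p changed from 5 to -15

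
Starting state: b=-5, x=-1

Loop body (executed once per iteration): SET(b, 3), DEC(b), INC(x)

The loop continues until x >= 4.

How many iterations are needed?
5

Tracing iterations:
Initial: b=-5, x=-1
After iteration 1: b=2, x=0
After iteration 2: b=2, x=1
After iteration 3: b=2, x=2
After iteration 4: b=2, x=3
After iteration 5: b=2, x=4
x >= 4 now holds, so the loop exits after 5 iterations.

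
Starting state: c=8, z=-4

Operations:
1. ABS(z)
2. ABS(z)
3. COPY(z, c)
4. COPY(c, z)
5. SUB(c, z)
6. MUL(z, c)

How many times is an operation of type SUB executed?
1

Counting SUB operations:
Step 5: SUB(c, z) ← SUB
Total: 1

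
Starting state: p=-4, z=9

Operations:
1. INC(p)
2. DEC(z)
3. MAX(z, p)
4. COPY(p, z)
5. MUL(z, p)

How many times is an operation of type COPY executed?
1

Counting COPY operations:
Step 4: COPY(p, z) ← COPY
Total: 1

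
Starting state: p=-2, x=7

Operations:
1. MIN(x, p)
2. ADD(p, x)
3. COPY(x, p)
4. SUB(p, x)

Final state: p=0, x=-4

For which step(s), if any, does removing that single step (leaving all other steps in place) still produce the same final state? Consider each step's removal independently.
None - removing any single step changes the final result

Testing removal of each single step:
Without step 1: final = p=0, x=5 (different)
Without step 2: final = p=0, x=-2 (different)
Without step 3: final = p=-2, x=-2 (different)
Without step 4: final = p=-4, x=-4 (different)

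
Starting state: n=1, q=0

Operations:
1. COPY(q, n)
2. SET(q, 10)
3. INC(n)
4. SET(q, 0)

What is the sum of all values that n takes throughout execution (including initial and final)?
7

Values of n at each step:
Initial: n = 1
After step 1: n = 1
After step 2: n = 1
After step 3: n = 2
After step 4: n = 2
Sum = 1 + 1 + 1 + 2 + 2 = 7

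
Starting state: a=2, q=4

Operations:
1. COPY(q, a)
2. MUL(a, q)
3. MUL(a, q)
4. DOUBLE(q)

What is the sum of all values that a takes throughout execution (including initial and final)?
24

Values of a at each step:
Initial: a = 2
After step 1: a = 2
After step 2: a = 4
After step 3: a = 8
After step 4: a = 8
Sum = 2 + 2 + 4 + 8 + 8 = 24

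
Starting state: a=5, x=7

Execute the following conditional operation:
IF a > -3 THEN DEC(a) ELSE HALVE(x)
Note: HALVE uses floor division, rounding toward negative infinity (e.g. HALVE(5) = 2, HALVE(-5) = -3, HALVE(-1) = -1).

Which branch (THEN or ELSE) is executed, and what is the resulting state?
Branch: THEN, Final state: a=4, x=7

Evaluating condition: a > -3
a = 5
Condition is True, so THEN branch executes
After DEC(a): a=4, x=7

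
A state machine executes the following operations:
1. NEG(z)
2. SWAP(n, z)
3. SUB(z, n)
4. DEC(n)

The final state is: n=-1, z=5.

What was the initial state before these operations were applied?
n=5, z=0

Working backwards:
Final state: n=-1, z=5
Before step 4 (DEC(n)): n=0, z=5
Before step 3 (SUB(z, n)): n=0, z=5
Before step 2 (SWAP(n, z)): n=5, z=0
Before step 1 (NEG(z)): n=5, z=0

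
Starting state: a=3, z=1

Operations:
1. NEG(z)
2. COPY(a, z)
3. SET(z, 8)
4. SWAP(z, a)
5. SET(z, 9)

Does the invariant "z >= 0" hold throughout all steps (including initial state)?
No, violated after step 1

The invariant is violated after step 1.

State at each step:
Initial: a=3, z=1
After step 1: a=3, z=-1
After step 2: a=-1, z=-1
After step 3: a=-1, z=8
After step 4: a=8, z=-1
After step 5: a=8, z=9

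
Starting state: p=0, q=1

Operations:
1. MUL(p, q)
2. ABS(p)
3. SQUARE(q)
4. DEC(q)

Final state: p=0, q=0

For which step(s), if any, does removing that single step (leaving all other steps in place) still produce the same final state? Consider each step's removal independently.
Step(s) 1, 2, 3

Testing removal of each single step:
Without step 1: final = p=0, q=0 (same)
Without step 2: final = p=0, q=0 (same)
Without step 3: final = p=0, q=0 (same)
Without step 4: final = p=0, q=1 (different)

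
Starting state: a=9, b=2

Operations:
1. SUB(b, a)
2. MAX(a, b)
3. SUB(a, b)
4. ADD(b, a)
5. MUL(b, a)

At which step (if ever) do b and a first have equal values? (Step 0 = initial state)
Never

b and a never become equal during execution.

Comparing values at each step:
Initial: b=2, a=9
After step 1: b=-7, a=9
After step 2: b=-7, a=9
After step 3: b=-7, a=16
After step 4: b=9, a=16
After step 5: b=144, a=16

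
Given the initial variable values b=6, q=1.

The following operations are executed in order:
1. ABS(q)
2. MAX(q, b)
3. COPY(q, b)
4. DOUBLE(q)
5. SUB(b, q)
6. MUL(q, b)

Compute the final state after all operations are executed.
{b: -6, q: -72}

Step-by-step execution:
Initial: b=6, q=1
After step 1 (ABS(q)): b=6, q=1
After step 2 (MAX(q, b)): b=6, q=6
After step 3 (COPY(q, b)): b=6, q=6
After step 4 (DOUBLE(q)): b=6, q=12
After step 5 (SUB(b, q)): b=-6, q=12
After step 6 (MUL(q, b)): b=-6, q=-72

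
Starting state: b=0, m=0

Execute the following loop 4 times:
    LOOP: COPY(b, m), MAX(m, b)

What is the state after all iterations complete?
b=0, m=0

Iteration trace:
Start: b=0, m=0
After iteration 1: b=0, m=0
After iteration 2: b=0, m=0
After iteration 3: b=0, m=0
After iteration 4: b=0, m=0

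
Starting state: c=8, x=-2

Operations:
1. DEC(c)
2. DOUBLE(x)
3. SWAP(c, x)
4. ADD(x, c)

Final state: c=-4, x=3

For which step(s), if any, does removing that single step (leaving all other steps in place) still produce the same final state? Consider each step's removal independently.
None - removing any single step changes the final result

Testing removal of each single step:
Without step 1: final = c=-4, x=4 (different)
Without step 2: final = c=-2, x=5 (different)
Without step 3: final = c=7, x=3 (different)
Without step 4: final = c=-4, x=7 (different)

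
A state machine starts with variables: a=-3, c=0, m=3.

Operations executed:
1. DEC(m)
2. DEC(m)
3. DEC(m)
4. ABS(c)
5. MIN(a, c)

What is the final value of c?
c = 0

Tracing execution:
Step 1: DEC(m) → c = 0
Step 2: DEC(m) → c = 0
Step 3: DEC(m) → c = 0
Step 4: ABS(c) → c = 0
Step 5: MIN(a, c) → c = 0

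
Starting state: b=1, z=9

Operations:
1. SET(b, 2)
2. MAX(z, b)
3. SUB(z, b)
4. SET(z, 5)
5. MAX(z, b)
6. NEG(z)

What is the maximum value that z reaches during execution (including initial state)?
9

Values of z at each step:
Initial: z = 9 ← maximum
After step 1: z = 9
After step 2: z = 9
After step 3: z = 7
After step 4: z = 5
After step 5: z = 5
After step 6: z = -5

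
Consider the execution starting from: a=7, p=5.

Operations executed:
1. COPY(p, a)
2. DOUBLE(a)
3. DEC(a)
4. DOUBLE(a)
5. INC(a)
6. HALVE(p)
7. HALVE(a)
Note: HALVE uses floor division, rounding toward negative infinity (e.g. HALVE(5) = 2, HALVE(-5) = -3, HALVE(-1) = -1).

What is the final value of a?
a = 13

Tracing execution:
Step 1: COPY(p, a) → a = 7
Step 2: DOUBLE(a) → a = 14
Step 3: DEC(a) → a = 13
Step 4: DOUBLE(a) → a = 26
Step 5: INC(a) → a = 27
Step 6: HALVE(p) → a = 27
Step 7: HALVE(a) → a = 13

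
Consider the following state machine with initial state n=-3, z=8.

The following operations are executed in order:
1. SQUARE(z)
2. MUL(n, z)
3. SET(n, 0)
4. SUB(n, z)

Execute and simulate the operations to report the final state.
{n: -64, z: 64}

Step-by-step execution:
Initial: n=-3, z=8
After step 1 (SQUARE(z)): n=-3, z=64
After step 2 (MUL(n, z)): n=-192, z=64
After step 3 (SET(n, 0)): n=0, z=64
After step 4 (SUB(n, z)): n=-64, z=64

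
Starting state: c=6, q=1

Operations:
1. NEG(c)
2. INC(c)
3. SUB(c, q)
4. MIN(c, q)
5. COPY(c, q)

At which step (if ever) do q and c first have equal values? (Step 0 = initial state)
Step 5

q and c first become equal after step 5.

Comparing values at each step:
Initial: q=1, c=6
After step 1: q=1, c=-6
After step 2: q=1, c=-5
After step 3: q=1, c=-6
After step 4: q=1, c=-6
After step 5: q=1, c=1 ← equal!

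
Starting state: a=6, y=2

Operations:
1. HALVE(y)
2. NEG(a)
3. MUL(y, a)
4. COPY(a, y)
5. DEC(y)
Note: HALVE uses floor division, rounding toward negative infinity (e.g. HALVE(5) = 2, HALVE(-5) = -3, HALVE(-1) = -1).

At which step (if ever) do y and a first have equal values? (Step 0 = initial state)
Step 3

y and a first become equal after step 3.

Comparing values at each step:
Initial: y=2, a=6
After step 1: y=1, a=6
After step 2: y=1, a=-6
After step 3: y=-6, a=-6 ← equal!
After step 4: y=-6, a=-6 ← equal!
After step 5: y=-7, a=-6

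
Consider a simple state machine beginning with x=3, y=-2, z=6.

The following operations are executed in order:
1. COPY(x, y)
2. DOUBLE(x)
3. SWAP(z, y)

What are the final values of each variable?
{x: -4, y: 6, z: -2}

Step-by-step execution:
Initial: x=3, y=-2, z=6
After step 1 (COPY(x, y)): x=-2, y=-2, z=6
After step 2 (DOUBLE(x)): x=-4, y=-2, z=6
After step 3 (SWAP(z, y)): x=-4, y=6, z=-2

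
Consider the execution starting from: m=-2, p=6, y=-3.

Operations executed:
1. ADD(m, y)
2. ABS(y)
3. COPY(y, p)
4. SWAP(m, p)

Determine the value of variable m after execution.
m = 6

Tracing execution:
Step 1: ADD(m, y) → m = -5
Step 2: ABS(y) → m = -5
Step 3: COPY(y, p) → m = -5
Step 4: SWAP(m, p) → m = 6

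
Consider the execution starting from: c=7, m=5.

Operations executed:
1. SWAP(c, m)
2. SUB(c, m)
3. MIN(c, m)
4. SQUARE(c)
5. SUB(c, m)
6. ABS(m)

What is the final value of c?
c = -3

Tracing execution:
Step 1: SWAP(c, m) → c = 5
Step 2: SUB(c, m) → c = -2
Step 3: MIN(c, m) → c = -2
Step 4: SQUARE(c) → c = 4
Step 5: SUB(c, m) → c = -3
Step 6: ABS(m) → c = -3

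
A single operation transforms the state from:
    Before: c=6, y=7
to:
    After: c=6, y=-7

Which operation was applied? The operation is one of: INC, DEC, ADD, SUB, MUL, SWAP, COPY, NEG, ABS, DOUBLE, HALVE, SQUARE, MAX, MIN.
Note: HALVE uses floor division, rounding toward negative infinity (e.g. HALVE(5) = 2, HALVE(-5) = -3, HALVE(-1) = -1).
NEG(y)

Analyzing the change:
Before: c=6, y=7
After: c=6, y=-7
Variable y changed from 7 to -7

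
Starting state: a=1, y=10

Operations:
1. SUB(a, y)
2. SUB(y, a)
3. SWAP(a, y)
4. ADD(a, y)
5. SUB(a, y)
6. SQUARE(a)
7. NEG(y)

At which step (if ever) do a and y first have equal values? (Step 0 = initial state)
Never

a and y never become equal during execution.

Comparing values at each step:
Initial: a=1, y=10
After step 1: a=-9, y=10
After step 2: a=-9, y=19
After step 3: a=19, y=-9
After step 4: a=10, y=-9
After step 5: a=19, y=-9
After step 6: a=361, y=-9
After step 7: a=361, y=9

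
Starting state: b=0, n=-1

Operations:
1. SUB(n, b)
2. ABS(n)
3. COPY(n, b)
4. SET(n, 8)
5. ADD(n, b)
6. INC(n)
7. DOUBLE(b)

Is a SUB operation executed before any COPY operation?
Yes

First SUB: step 1
First COPY: step 3
Since 1 < 3, SUB comes first.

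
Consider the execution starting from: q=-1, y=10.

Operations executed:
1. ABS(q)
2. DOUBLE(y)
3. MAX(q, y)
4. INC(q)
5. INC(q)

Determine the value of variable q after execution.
q = 22

Tracing execution:
Step 1: ABS(q) → q = 1
Step 2: DOUBLE(y) → q = 1
Step 3: MAX(q, y) → q = 20
Step 4: INC(q) → q = 21
Step 5: INC(q) → q = 22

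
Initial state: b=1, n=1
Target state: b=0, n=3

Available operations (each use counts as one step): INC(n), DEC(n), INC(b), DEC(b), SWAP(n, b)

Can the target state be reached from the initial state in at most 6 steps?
Yes

Path (3 steps): INC(n) → INC(n) → DEC(b)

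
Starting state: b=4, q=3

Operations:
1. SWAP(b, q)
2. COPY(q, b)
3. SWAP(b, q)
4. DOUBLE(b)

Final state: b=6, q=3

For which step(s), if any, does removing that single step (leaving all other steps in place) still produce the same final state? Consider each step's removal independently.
Step(s) 3

Testing removal of each single step:
Without step 1: final = b=8, q=4 (different)
Without step 2: final = b=8, q=3 (different)
Without step 3: final = b=6, q=3 (same)
Without step 4: final = b=3, q=3 (different)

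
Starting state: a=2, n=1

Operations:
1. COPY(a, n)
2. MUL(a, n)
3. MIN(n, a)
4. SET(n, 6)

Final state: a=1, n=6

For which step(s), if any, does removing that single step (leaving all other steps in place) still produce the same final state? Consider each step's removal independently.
Step(s) 2, 3

Testing removal of each single step:
Without step 1: final = a=2, n=6 (different)
Without step 2: final = a=1, n=6 (same)
Without step 3: final = a=1, n=6 (same)
Without step 4: final = a=1, n=1 (different)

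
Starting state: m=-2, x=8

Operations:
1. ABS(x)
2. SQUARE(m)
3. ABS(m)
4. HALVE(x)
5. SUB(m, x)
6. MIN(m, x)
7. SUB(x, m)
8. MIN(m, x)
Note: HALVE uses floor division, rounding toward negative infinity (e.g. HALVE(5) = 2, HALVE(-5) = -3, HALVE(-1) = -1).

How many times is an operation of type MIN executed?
2

Counting MIN operations:
Step 6: MIN(m, x) ← MIN
Step 8: MIN(m, x) ← MIN
Total: 2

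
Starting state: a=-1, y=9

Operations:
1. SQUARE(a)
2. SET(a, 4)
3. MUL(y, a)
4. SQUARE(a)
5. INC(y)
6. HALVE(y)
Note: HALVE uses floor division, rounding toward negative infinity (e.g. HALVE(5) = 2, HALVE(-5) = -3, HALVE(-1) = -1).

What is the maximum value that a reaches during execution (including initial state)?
16

Values of a at each step:
Initial: a = -1
After step 1: a = 1
After step 2: a = 4
After step 3: a = 4
After step 4: a = 16 ← maximum
After step 5: a = 16
After step 6: a = 16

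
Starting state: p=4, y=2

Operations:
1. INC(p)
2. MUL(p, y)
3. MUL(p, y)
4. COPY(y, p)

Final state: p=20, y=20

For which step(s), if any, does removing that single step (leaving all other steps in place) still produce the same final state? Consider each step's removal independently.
None - removing any single step changes the final result

Testing removal of each single step:
Without step 1: final = p=16, y=16 (different)
Without step 2: final = p=10, y=10 (different)
Without step 3: final = p=10, y=10 (different)
Without step 4: final = p=20, y=2 (different)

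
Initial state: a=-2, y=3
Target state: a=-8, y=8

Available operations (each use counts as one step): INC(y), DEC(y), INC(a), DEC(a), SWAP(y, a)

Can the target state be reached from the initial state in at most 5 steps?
No

The target state cannot be reached within 5 steps.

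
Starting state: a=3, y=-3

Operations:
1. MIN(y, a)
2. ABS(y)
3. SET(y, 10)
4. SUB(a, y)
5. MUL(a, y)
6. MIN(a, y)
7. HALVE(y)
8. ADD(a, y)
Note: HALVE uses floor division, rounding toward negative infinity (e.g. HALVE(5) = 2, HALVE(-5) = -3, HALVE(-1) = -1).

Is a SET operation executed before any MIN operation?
No

First SET: step 3
First MIN: step 1
Since 3 > 1, MIN comes first.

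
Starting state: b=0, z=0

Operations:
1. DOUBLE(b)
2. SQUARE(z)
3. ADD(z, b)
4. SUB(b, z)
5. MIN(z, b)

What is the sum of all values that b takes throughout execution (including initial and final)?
0

Values of b at each step:
Initial: b = 0
After step 1: b = 0
After step 2: b = 0
After step 3: b = 0
After step 4: b = 0
After step 5: b = 0
Sum = 0 + 0 + 0 + 0 + 0 + 0 = 0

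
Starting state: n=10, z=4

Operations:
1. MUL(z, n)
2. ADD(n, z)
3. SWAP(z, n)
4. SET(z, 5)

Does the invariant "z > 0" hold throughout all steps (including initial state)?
Yes

The invariant holds at every step.

State at each step:
Initial: n=10, z=4
After step 1: n=10, z=40
After step 2: n=50, z=40
After step 3: n=40, z=50
After step 4: n=40, z=5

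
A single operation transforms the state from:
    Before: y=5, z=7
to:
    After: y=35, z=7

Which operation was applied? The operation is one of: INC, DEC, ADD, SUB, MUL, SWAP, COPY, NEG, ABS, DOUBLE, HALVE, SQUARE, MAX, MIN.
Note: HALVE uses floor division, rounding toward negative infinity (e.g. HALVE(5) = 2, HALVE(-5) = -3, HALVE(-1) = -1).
MUL(y, z)

Analyzing the change:
Before: y=5, z=7
After: y=35, z=7
Variable y changed from 5 to 35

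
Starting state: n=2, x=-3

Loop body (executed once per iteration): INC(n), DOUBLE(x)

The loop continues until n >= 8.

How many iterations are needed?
6

Tracing iterations:
Initial: n=2, x=-3
After iteration 1: n=3, x=-6
After iteration 2: n=4, x=-12
After iteration 3: n=5, x=-24
After iteration 4: n=6, x=-48
After iteration 5: n=7, x=-96
After iteration 6: n=8, x=-192
n >= 8 now holds, so the loop exits after 6 iterations.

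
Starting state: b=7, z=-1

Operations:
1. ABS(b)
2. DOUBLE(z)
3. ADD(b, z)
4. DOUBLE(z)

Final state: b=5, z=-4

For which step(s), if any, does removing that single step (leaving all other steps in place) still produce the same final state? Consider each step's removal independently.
Step(s) 1

Testing removal of each single step:
Without step 1: final = b=5, z=-4 (same)
Without step 2: final = b=6, z=-2 (different)
Without step 3: final = b=7, z=-4 (different)
Without step 4: final = b=5, z=-2 (different)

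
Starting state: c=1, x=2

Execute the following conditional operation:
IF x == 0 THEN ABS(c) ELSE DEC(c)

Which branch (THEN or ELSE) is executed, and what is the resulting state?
Branch: ELSE, Final state: c=0, x=2

Evaluating condition: x == 0
x = 2
Condition is False, so ELSE branch executes
After DEC(c): c=0, x=2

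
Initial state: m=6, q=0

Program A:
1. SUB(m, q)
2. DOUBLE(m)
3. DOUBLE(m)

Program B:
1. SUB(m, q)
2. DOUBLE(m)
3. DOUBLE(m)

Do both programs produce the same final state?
Yes

Program A final state: m=24, q=0
Program B final state: m=24, q=0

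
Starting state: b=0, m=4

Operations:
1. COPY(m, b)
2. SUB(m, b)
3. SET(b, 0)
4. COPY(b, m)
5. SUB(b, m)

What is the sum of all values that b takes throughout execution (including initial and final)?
0

Values of b at each step:
Initial: b = 0
After step 1: b = 0
After step 2: b = 0
After step 3: b = 0
After step 4: b = 0
After step 5: b = 0
Sum = 0 + 0 + 0 + 0 + 0 + 0 = 0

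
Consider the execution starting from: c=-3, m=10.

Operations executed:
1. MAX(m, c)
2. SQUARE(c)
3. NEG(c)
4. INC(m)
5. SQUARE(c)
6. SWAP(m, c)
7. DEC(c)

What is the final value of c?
c = 10

Tracing execution:
Step 1: MAX(m, c) → c = -3
Step 2: SQUARE(c) → c = 9
Step 3: NEG(c) → c = -9
Step 4: INC(m) → c = -9
Step 5: SQUARE(c) → c = 81
Step 6: SWAP(m, c) → c = 11
Step 7: DEC(c) → c = 10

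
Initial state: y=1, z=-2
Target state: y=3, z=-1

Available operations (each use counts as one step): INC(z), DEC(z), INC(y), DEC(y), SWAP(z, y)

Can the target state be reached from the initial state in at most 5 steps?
Yes

Path (3 steps): INC(z) → INC(y) → INC(y)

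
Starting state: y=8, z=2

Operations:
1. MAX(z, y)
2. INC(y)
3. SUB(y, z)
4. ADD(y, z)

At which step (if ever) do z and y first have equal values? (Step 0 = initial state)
Step 1

z and y first become equal after step 1.

Comparing values at each step:
Initial: z=2, y=8
After step 1: z=8, y=8 ← equal!
After step 2: z=8, y=9
After step 3: z=8, y=1
After step 4: z=8, y=9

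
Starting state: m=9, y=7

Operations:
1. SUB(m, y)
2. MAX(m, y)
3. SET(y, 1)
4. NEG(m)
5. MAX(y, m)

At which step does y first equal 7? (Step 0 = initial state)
Step 0

Tracing y:
Initial: y = 7 ← first occurrence
After step 1: y = 7
After step 2: y = 7
After step 3: y = 1
After step 4: y = 1
After step 5: y = 1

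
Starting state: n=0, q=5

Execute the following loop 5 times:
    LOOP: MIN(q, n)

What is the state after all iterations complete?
n=0, q=0

Iteration trace:
Start: n=0, q=5
After iteration 1: n=0, q=0
After iteration 2: n=0, q=0
After iteration 3: n=0, q=0
After iteration 4: n=0, q=0
After iteration 5: n=0, q=0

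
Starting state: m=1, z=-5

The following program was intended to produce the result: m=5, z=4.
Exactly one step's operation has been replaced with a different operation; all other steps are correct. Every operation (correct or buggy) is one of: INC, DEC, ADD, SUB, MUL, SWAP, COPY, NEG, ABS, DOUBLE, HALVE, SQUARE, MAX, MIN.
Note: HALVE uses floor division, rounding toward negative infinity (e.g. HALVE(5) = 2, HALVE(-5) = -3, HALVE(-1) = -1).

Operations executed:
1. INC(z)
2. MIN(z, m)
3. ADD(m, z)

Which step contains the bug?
Step 2

Trace with buggy code:
Initial: m=1, z=-5
After step 1: m=1, z=-4
After step 2: m=1, z=-4
After step 3: m=-3, z=-4
Actual final m=-3, z=-4 ≠ expected m=5, z=4.
Step 2 is the only position where a single-operation replacement can produce the expected result.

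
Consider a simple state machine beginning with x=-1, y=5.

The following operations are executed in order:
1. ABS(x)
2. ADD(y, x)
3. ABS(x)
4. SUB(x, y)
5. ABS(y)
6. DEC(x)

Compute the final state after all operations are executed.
{x: -6, y: 6}

Step-by-step execution:
Initial: x=-1, y=5
After step 1 (ABS(x)): x=1, y=5
After step 2 (ADD(y, x)): x=1, y=6
After step 3 (ABS(x)): x=1, y=6
After step 4 (SUB(x, y)): x=-5, y=6
After step 5 (ABS(y)): x=-5, y=6
After step 6 (DEC(x)): x=-6, y=6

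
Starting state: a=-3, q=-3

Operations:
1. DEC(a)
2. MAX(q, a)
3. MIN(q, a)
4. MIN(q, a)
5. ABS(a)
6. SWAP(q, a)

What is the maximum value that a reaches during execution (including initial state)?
4

Values of a at each step:
Initial: a = -3
After step 1: a = -4
After step 2: a = -4
After step 3: a = -4
After step 4: a = -4
After step 5: a = 4 ← maximum
After step 6: a = -4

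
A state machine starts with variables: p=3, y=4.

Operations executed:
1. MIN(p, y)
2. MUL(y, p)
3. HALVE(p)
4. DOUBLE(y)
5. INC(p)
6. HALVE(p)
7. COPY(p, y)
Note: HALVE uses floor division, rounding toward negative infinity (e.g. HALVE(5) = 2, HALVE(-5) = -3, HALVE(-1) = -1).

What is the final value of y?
y = 24

Tracing execution:
Step 1: MIN(p, y) → y = 4
Step 2: MUL(y, p) → y = 12
Step 3: HALVE(p) → y = 12
Step 4: DOUBLE(y) → y = 24
Step 5: INC(p) → y = 24
Step 6: HALVE(p) → y = 24
Step 7: COPY(p, y) → y = 24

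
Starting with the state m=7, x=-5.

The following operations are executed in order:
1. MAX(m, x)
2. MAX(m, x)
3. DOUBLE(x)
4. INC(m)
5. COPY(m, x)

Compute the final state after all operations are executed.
{m: -10, x: -10}

Step-by-step execution:
Initial: m=7, x=-5
After step 1 (MAX(m, x)): m=7, x=-5
After step 2 (MAX(m, x)): m=7, x=-5
After step 3 (DOUBLE(x)): m=7, x=-10
After step 4 (INC(m)): m=8, x=-10
After step 5 (COPY(m, x)): m=-10, x=-10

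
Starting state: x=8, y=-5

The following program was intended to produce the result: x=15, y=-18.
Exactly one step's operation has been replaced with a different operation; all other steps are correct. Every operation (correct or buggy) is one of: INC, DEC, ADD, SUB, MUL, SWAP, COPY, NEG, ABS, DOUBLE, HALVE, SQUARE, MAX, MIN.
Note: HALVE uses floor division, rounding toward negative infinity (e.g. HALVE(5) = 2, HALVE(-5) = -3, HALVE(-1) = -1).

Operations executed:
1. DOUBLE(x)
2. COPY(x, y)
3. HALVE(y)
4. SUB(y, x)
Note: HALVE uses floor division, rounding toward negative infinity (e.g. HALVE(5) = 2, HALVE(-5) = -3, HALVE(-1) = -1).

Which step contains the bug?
Step 2

Trace with buggy code:
Initial: x=8, y=-5
After step 1: x=16, y=-5
After step 2: x=-5, y=-5
After step 3: x=-5, y=-3
After step 4: x=-5, y=2
Actual final x=-5, y=2 ≠ expected x=15, y=-18.
Step 2 is the only position where a single-operation replacement can produce the expected result.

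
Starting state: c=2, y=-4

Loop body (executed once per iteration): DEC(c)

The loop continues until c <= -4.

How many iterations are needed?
6

Tracing iterations:
Initial: c=2, y=-4
After iteration 1: c=1, y=-4
After iteration 2: c=0, y=-4
After iteration 3: c=-1, y=-4
After iteration 4: c=-2, y=-4
After iteration 5: c=-3, y=-4
After iteration 6: c=-4, y=-4
c <= -4 now holds, so the loop exits after 6 iterations.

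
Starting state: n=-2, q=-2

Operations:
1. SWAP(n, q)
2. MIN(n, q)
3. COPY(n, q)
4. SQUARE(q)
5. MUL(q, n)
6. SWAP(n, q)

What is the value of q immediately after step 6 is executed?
q = -2

Tracing q through execution:
Initial: q = -2
After step 1 (SWAP(n, q)): q = -2
After step 2 (MIN(n, q)): q = -2
After step 3 (COPY(n, q)): q = -2
After step 4 (SQUARE(q)): q = 4
After step 5 (MUL(q, n)): q = -8
After step 6 (SWAP(n, q)): q = -2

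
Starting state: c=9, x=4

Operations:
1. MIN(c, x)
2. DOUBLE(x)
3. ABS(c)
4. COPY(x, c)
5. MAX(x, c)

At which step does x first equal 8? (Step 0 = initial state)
Step 2

Tracing x:
Initial: x = 4
After step 1: x = 4
After step 2: x = 8 ← first occurrence
After step 3: x = 8
After step 4: x = 4
After step 5: x = 4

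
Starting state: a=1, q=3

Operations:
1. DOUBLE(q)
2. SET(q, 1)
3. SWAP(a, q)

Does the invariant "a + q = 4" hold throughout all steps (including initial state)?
No, violated after step 1

The invariant is violated after step 1.

State at each step:
Initial: a=1, q=3
After step 1: a=1, q=6
After step 2: a=1, q=1
After step 3: a=1, q=1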